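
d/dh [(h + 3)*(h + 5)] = 2*h + 8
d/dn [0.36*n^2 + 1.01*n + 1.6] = 0.72*n + 1.01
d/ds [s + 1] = 1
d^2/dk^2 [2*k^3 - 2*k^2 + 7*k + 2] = 12*k - 4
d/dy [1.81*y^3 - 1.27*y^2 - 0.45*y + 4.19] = 5.43*y^2 - 2.54*y - 0.45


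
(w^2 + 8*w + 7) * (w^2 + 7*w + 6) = w^4 + 15*w^3 + 69*w^2 + 97*w + 42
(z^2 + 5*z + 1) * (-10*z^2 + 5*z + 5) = -10*z^4 - 45*z^3 + 20*z^2 + 30*z + 5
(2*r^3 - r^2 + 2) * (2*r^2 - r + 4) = 4*r^5 - 4*r^4 + 9*r^3 - 2*r + 8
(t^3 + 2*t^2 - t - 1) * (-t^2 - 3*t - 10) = -t^5 - 5*t^4 - 15*t^3 - 16*t^2 + 13*t + 10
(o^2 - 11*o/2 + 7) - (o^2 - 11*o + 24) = 11*o/2 - 17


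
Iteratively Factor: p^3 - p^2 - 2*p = (p - 2)*(p^2 + p) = p*(p - 2)*(p + 1)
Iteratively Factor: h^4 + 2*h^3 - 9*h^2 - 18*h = (h + 3)*(h^3 - h^2 - 6*h) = (h - 3)*(h + 3)*(h^2 + 2*h) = (h - 3)*(h + 2)*(h + 3)*(h)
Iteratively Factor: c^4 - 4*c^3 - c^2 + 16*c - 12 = (c + 2)*(c^3 - 6*c^2 + 11*c - 6) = (c - 2)*(c + 2)*(c^2 - 4*c + 3) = (c - 3)*(c - 2)*(c + 2)*(c - 1)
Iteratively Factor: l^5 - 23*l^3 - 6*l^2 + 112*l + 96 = (l + 4)*(l^4 - 4*l^3 - 7*l^2 + 22*l + 24) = (l + 2)*(l + 4)*(l^3 - 6*l^2 + 5*l + 12) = (l + 1)*(l + 2)*(l + 4)*(l^2 - 7*l + 12) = (l - 4)*(l + 1)*(l + 2)*(l + 4)*(l - 3)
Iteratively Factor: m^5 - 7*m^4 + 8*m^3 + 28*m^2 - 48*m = (m - 4)*(m^4 - 3*m^3 - 4*m^2 + 12*m) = m*(m - 4)*(m^3 - 3*m^2 - 4*m + 12) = m*(m - 4)*(m - 2)*(m^2 - m - 6) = m*(m - 4)*(m - 2)*(m + 2)*(m - 3)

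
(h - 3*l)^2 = h^2 - 6*h*l + 9*l^2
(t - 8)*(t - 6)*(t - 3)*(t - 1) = t^4 - 18*t^3 + 107*t^2 - 234*t + 144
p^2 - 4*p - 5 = (p - 5)*(p + 1)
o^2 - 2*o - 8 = (o - 4)*(o + 2)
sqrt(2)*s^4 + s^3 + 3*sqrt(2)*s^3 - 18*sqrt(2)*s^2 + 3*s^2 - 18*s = s*(s - 3)*(s + 6)*(sqrt(2)*s + 1)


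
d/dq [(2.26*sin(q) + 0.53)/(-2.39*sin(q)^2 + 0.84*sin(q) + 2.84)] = (5.4014*sin(q)^2 + 2.5334*sin(q) + 5.9732)*cos(q)/(5.7121*sin(q)^4 - 4.0152*sin(q)^3 - 12.8696*sin(q)^2 + 4.7712*sin(q) + 8.0656)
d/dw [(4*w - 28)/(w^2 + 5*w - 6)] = 4*(-w^2 + 14*w + 29)/(w^4 + 10*w^3 + 13*w^2 - 60*w + 36)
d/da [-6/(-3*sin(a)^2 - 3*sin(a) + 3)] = -2*(2*sin(a) + 1)*cos(a)/(sin(a) - cos(a)^2)^2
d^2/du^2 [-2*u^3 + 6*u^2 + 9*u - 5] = 12 - 12*u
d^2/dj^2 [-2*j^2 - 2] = -4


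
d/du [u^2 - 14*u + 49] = 2*u - 14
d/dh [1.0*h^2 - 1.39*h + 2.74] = 2.0*h - 1.39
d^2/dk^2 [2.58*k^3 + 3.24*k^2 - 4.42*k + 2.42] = 15.48*k + 6.48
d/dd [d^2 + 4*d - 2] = 2*d + 4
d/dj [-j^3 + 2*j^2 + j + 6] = -3*j^2 + 4*j + 1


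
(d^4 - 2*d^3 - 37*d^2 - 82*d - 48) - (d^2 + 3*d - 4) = d^4 - 2*d^3 - 38*d^2 - 85*d - 44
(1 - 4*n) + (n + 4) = 5 - 3*n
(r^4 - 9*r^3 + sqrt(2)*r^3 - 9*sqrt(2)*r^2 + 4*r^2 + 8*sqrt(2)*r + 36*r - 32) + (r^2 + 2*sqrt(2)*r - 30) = r^4 - 9*r^3 + sqrt(2)*r^3 - 9*sqrt(2)*r^2 + 5*r^2 + 10*sqrt(2)*r + 36*r - 62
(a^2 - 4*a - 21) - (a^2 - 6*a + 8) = 2*a - 29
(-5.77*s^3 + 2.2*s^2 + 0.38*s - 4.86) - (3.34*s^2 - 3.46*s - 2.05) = -5.77*s^3 - 1.14*s^2 + 3.84*s - 2.81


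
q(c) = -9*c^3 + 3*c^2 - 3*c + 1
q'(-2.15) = -140.71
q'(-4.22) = -509.15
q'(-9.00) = -2244.00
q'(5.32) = -735.24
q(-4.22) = 743.45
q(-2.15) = 110.76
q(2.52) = -131.54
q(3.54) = -371.28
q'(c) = -27*c^2 + 6*c - 3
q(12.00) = -15155.00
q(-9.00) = 6832.00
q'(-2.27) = -155.75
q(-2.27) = 128.54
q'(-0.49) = -12.42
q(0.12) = 0.67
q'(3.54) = -320.11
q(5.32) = -1285.17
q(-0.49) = 4.25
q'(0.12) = -2.67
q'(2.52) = -159.34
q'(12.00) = -3819.00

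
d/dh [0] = 0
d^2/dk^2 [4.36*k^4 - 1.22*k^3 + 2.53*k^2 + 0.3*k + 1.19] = 52.32*k^2 - 7.32*k + 5.06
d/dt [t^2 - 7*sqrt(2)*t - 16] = 2*t - 7*sqrt(2)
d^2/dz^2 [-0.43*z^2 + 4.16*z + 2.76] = -0.860000000000000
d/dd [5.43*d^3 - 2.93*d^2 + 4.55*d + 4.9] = 16.29*d^2 - 5.86*d + 4.55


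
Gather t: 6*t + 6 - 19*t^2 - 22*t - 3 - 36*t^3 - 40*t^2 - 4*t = -36*t^3 - 59*t^2 - 20*t + 3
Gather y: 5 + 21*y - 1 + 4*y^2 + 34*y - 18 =4*y^2 + 55*y - 14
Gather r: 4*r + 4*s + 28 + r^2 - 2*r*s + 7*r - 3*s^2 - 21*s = r^2 + r*(11 - 2*s) - 3*s^2 - 17*s + 28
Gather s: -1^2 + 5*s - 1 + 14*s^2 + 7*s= 14*s^2 + 12*s - 2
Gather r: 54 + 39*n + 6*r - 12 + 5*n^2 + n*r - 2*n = 5*n^2 + 37*n + r*(n + 6) + 42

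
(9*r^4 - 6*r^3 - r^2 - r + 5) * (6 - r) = -9*r^5 + 60*r^4 - 35*r^3 - 5*r^2 - 11*r + 30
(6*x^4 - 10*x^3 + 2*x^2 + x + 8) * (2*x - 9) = 12*x^5 - 74*x^4 + 94*x^3 - 16*x^2 + 7*x - 72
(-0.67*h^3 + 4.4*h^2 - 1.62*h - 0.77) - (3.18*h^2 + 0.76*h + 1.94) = -0.67*h^3 + 1.22*h^2 - 2.38*h - 2.71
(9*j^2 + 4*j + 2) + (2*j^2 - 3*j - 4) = 11*j^2 + j - 2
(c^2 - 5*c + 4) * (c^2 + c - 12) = c^4 - 4*c^3 - 13*c^2 + 64*c - 48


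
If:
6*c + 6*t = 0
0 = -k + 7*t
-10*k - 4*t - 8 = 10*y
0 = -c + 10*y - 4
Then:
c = 12/73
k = -84/73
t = -12/73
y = 152/365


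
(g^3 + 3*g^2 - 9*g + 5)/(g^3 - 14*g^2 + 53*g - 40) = (g^2 + 4*g - 5)/(g^2 - 13*g + 40)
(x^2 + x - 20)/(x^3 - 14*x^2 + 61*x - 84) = (x + 5)/(x^2 - 10*x + 21)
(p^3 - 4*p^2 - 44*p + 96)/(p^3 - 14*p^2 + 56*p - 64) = (p + 6)/(p - 4)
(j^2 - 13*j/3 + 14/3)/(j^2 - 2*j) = (j - 7/3)/j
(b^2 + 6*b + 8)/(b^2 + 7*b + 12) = (b + 2)/(b + 3)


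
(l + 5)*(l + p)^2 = l^3 + 2*l^2*p + 5*l^2 + l*p^2 + 10*l*p + 5*p^2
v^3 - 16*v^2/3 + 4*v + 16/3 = (v - 4)*(v - 2)*(v + 2/3)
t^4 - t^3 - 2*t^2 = t^2*(t - 2)*(t + 1)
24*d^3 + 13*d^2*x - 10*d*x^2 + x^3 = (-8*d + x)*(-3*d + x)*(d + x)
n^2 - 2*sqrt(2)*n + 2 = (n - sqrt(2))^2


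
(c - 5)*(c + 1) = c^2 - 4*c - 5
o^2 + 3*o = o*(o + 3)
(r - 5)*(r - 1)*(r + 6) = r^3 - 31*r + 30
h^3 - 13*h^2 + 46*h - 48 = (h - 8)*(h - 3)*(h - 2)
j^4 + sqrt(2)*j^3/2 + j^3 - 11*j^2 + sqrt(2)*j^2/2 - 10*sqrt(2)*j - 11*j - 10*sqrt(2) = (j + 1)*(j - 5*sqrt(2)/2)*(j + sqrt(2))*(j + 2*sqrt(2))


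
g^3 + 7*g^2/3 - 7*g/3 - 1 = (g - 1)*(g + 1/3)*(g + 3)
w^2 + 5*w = w*(w + 5)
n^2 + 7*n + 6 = (n + 1)*(n + 6)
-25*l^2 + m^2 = (-5*l + m)*(5*l + m)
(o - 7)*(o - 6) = o^2 - 13*o + 42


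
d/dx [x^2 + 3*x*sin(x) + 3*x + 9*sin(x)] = 3*x*cos(x) + 2*x + 3*sin(x) + 9*cos(x) + 3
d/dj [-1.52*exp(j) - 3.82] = -1.52*exp(j)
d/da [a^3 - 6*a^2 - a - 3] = 3*a^2 - 12*a - 1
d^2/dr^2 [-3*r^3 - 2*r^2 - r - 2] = -18*r - 4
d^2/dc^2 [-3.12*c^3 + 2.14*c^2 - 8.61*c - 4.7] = 4.28 - 18.72*c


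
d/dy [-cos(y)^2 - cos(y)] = sin(y) + sin(2*y)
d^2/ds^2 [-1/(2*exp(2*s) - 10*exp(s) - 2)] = ((2*exp(s) - 5)^2*exp(s) + (4*exp(s) - 5)*(-exp(2*s) + 5*exp(s) + 1)/2)*exp(s)/(-exp(2*s) + 5*exp(s) + 1)^3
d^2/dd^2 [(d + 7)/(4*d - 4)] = 4/(d - 1)^3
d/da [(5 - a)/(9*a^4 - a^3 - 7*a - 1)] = (-9*a^4 + a^3 + 7*a - (a - 5)*(-36*a^3 + 3*a^2 + 7) + 1)/(-9*a^4 + a^3 + 7*a + 1)^2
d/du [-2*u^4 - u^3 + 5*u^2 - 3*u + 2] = -8*u^3 - 3*u^2 + 10*u - 3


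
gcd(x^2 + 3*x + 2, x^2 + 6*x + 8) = x + 2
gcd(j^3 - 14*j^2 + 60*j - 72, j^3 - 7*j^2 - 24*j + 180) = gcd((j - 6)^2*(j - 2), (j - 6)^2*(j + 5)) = j^2 - 12*j + 36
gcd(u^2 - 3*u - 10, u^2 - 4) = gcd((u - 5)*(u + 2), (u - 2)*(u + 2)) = u + 2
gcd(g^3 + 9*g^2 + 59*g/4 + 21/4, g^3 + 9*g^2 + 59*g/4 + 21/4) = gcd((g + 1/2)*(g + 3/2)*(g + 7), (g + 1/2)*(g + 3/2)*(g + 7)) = g^3 + 9*g^2 + 59*g/4 + 21/4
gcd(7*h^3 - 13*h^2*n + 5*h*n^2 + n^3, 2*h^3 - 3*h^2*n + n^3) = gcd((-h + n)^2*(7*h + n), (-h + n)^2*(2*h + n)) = h^2 - 2*h*n + n^2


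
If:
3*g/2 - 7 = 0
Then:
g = 14/3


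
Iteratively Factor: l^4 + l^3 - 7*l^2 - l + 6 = (l + 1)*(l^3 - 7*l + 6) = (l + 1)*(l + 3)*(l^2 - 3*l + 2) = (l - 2)*(l + 1)*(l + 3)*(l - 1)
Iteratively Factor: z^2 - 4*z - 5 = (z + 1)*(z - 5)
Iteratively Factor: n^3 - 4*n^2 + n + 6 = (n + 1)*(n^2 - 5*n + 6) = (n - 3)*(n + 1)*(n - 2)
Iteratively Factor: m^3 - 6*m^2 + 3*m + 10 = (m - 5)*(m^2 - m - 2) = (m - 5)*(m + 1)*(m - 2)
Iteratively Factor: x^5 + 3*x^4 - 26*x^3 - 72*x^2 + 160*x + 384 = (x + 2)*(x^4 + x^3 - 28*x^2 - 16*x + 192) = (x + 2)*(x + 4)*(x^3 - 3*x^2 - 16*x + 48) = (x - 3)*(x + 2)*(x + 4)*(x^2 - 16) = (x - 3)*(x + 2)*(x + 4)^2*(x - 4)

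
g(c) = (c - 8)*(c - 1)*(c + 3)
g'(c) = (c - 8)*(c - 1) + (c - 8)*(c + 3) + (c - 1)*(c + 3) = 3*c^2 - 12*c - 19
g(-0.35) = 29.87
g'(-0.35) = -14.43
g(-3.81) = -46.01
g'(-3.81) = 70.27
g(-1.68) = 34.24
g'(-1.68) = 9.63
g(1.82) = -24.43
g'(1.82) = -30.90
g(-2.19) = 26.33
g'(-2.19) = 21.67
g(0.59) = 10.91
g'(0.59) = -25.04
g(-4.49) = -102.17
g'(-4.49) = 95.36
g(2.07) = -32.17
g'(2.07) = -30.99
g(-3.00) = 0.00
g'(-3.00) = 44.00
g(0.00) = 24.00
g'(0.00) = -19.00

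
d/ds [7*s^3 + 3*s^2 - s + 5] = 21*s^2 + 6*s - 1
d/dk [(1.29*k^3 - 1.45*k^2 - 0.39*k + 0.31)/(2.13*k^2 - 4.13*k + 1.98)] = (2.7477*k^4 - 10.6554*k^3 + 14.4818*k^2 - 7.0626*k + 0.5081)/(4.5369*k^4 - 17.5938*k^3 + 25.4917*k^2 - 16.3548*k + 3.9204)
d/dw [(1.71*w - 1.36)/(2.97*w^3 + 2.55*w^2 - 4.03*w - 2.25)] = (-10.1574*w^3 + 7.7571*w^2 + 6.936*w - 9.3283)/(8.8209*w^6 + 15.147*w^5 - 17.4357*w^4 - 33.918*w^3 + 4.7659*w^2 + 18.135*w + 5.0625)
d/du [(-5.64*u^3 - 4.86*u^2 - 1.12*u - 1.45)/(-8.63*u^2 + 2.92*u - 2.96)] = (48.6732*u^4 - 32.9376*u^3 + 26.2264*u^2 + 3.7442*u + 7.5492)/(74.4769*u^4 - 50.3992*u^3 + 59.616*u^2 - 17.2864*u + 8.7616)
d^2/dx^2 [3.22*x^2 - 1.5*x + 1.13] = 6.44000000000000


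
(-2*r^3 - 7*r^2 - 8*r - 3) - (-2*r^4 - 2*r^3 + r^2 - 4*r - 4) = 2*r^4 - 8*r^2 - 4*r + 1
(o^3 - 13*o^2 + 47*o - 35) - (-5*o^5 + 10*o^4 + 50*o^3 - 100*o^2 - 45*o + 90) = 5*o^5 - 10*o^4 - 49*o^3 + 87*o^2 + 92*o - 125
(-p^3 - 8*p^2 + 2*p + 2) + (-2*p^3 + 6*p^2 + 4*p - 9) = -3*p^3 - 2*p^2 + 6*p - 7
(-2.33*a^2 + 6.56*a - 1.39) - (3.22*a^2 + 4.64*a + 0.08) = -5.55*a^2 + 1.92*a - 1.47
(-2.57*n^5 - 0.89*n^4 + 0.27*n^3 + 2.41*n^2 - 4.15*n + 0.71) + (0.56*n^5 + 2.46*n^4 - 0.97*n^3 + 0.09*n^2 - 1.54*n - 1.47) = -2.01*n^5 + 1.57*n^4 - 0.7*n^3 + 2.5*n^2 - 5.69*n - 0.76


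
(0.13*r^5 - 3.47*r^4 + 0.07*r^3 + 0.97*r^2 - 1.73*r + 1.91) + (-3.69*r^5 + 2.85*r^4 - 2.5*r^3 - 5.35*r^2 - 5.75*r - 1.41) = -3.56*r^5 - 0.62*r^4 - 2.43*r^3 - 4.38*r^2 - 7.48*r + 0.5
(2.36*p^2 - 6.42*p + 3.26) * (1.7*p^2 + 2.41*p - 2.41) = 4.012*p^4 - 5.2264*p^3 - 15.6178*p^2 + 23.3288*p - 7.8566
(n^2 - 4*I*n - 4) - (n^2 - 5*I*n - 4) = I*n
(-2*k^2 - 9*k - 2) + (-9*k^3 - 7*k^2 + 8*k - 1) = -9*k^3 - 9*k^2 - k - 3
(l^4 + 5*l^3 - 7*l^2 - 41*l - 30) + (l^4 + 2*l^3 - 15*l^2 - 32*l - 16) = 2*l^4 + 7*l^3 - 22*l^2 - 73*l - 46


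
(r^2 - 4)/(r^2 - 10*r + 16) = (r + 2)/(r - 8)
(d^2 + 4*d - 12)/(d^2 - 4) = (d + 6)/(d + 2)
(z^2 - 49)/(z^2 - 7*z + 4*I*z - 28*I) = (z + 7)/(z + 4*I)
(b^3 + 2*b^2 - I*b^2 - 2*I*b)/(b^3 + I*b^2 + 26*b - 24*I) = b*(b + 2)/(b^2 + 2*I*b + 24)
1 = 1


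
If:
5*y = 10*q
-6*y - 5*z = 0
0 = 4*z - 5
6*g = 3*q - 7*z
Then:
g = -55/32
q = -25/48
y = -25/24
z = 5/4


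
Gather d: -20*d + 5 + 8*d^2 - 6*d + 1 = 8*d^2 - 26*d + 6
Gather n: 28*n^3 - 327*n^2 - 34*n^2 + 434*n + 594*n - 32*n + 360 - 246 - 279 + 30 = 28*n^3 - 361*n^2 + 996*n - 135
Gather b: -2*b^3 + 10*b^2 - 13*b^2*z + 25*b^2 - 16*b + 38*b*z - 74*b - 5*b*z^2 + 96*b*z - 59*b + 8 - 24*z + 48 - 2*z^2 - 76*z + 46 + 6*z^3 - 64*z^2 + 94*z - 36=-2*b^3 + b^2*(35 - 13*z) + b*(-5*z^2 + 134*z - 149) + 6*z^3 - 66*z^2 - 6*z + 66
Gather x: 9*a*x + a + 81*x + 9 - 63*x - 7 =a + x*(9*a + 18) + 2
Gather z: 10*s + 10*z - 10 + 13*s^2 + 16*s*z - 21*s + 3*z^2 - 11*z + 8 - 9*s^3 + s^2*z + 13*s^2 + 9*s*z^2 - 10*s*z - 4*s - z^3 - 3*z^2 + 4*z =-9*s^3 + 26*s^2 + 9*s*z^2 - 15*s - z^3 + z*(s^2 + 6*s + 3) - 2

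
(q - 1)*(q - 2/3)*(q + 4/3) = q^3 - q^2/3 - 14*q/9 + 8/9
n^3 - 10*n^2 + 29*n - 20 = (n - 5)*(n - 4)*(n - 1)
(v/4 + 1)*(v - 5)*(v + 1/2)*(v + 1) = v^4/4 + v^3/8 - 21*v^2/4 - 61*v/8 - 5/2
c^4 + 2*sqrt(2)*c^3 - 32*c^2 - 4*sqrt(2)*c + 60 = (c - 3*sqrt(2))*(c - sqrt(2))*(c + sqrt(2))*(c + 5*sqrt(2))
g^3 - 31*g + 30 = (g - 5)*(g - 1)*(g + 6)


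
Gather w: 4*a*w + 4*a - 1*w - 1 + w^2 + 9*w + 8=4*a + w^2 + w*(4*a + 8) + 7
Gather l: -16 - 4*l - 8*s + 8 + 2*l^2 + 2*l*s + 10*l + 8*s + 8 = 2*l^2 + l*(2*s + 6)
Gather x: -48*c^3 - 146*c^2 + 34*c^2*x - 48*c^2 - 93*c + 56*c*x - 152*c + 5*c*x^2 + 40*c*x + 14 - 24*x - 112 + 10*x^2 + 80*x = -48*c^3 - 194*c^2 - 245*c + x^2*(5*c + 10) + x*(34*c^2 + 96*c + 56) - 98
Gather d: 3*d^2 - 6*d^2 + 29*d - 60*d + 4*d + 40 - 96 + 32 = -3*d^2 - 27*d - 24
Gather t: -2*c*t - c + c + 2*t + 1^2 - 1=t*(2 - 2*c)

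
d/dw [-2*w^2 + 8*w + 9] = 8 - 4*w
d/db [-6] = 0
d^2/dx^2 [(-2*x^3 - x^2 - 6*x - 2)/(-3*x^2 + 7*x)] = 2*(173*x^3 + 54*x^2 - 126*x + 98)/(x^3*(27*x^3 - 189*x^2 + 441*x - 343))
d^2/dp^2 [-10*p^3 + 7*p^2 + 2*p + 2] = 14 - 60*p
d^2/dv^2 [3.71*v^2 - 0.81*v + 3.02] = 7.42000000000000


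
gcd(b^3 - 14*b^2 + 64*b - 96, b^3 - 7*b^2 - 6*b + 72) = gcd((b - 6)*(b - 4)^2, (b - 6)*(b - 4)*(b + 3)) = b^2 - 10*b + 24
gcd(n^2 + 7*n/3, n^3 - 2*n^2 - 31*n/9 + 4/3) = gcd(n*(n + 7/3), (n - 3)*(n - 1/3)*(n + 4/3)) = 1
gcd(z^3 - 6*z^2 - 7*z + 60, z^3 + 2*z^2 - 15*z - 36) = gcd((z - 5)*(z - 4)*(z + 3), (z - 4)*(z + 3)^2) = z^2 - z - 12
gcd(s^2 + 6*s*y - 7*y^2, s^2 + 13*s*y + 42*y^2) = s + 7*y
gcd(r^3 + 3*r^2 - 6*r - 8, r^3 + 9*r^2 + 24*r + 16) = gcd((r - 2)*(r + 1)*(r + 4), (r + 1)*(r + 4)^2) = r^2 + 5*r + 4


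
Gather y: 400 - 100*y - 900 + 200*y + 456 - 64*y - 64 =36*y - 108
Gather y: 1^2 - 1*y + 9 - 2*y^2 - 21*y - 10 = -2*y^2 - 22*y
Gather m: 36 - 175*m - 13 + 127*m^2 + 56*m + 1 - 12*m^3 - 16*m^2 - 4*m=-12*m^3 + 111*m^2 - 123*m + 24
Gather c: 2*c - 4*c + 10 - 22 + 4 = -2*c - 8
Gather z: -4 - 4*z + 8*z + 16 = 4*z + 12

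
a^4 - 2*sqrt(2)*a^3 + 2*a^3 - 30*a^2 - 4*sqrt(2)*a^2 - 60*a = a*(a + 2)*(a - 5*sqrt(2))*(a + 3*sqrt(2))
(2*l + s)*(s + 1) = 2*l*s + 2*l + s^2 + s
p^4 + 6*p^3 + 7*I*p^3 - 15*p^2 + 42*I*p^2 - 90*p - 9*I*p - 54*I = (p + 6)*(p + I)*(p + 3*I)^2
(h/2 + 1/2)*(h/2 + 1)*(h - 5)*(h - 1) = h^4/4 - 3*h^3/4 - 11*h^2/4 + 3*h/4 + 5/2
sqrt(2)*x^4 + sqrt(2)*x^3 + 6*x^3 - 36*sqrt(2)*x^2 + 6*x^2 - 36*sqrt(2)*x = x*(x - 3*sqrt(2))*(x + 6*sqrt(2))*(sqrt(2)*x + sqrt(2))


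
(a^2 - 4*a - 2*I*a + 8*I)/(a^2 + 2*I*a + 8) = (a - 4)/(a + 4*I)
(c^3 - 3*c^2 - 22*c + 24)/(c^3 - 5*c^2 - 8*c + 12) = (c + 4)/(c + 2)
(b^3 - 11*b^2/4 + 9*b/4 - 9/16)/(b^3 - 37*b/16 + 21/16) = (4*b^2 - 8*b + 3)/(4*b^2 + 3*b - 7)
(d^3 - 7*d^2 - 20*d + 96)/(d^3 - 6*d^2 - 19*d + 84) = (d - 8)/(d - 7)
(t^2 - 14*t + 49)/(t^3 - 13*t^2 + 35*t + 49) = 1/(t + 1)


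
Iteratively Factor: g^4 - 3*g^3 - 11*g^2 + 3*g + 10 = (g + 2)*(g^3 - 5*g^2 - g + 5) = (g - 1)*(g + 2)*(g^2 - 4*g - 5) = (g - 1)*(g + 1)*(g + 2)*(g - 5)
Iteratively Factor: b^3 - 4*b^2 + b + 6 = (b - 2)*(b^2 - 2*b - 3) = (b - 2)*(b + 1)*(b - 3)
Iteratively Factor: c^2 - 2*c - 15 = (c + 3)*(c - 5)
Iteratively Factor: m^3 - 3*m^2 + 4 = (m + 1)*(m^2 - 4*m + 4) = (m - 2)*(m + 1)*(m - 2)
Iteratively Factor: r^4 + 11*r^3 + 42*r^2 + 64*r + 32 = (r + 4)*(r^3 + 7*r^2 + 14*r + 8) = (r + 1)*(r + 4)*(r^2 + 6*r + 8) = (r + 1)*(r + 2)*(r + 4)*(r + 4)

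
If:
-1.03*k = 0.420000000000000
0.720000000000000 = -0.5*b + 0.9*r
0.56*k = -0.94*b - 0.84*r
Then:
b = -0.32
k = -0.41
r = 0.62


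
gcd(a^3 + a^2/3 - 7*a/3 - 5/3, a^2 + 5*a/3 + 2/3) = a + 1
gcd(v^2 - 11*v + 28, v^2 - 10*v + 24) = v - 4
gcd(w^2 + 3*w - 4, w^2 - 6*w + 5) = w - 1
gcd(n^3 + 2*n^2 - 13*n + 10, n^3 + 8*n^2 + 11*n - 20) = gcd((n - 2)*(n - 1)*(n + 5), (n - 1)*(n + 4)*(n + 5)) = n^2 + 4*n - 5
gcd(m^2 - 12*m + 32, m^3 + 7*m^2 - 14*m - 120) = m - 4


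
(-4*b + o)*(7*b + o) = -28*b^2 + 3*b*o + o^2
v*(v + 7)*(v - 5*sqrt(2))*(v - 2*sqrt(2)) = v^4 - 7*sqrt(2)*v^3 + 7*v^3 - 49*sqrt(2)*v^2 + 20*v^2 + 140*v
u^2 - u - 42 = (u - 7)*(u + 6)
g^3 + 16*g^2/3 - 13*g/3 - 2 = (g - 1)*(g + 1/3)*(g + 6)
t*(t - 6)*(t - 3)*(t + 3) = t^4 - 6*t^3 - 9*t^2 + 54*t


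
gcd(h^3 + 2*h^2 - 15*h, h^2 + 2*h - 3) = 1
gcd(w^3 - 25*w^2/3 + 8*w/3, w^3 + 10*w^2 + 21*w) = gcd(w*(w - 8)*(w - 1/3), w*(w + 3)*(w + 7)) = w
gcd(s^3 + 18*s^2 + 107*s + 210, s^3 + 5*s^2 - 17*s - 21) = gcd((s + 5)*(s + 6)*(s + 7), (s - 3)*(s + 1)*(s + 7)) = s + 7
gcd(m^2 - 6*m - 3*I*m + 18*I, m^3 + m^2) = 1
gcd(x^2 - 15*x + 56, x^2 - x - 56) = x - 8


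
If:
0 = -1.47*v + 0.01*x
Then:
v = 0.00680272108843537*x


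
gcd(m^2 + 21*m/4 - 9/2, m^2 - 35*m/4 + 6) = m - 3/4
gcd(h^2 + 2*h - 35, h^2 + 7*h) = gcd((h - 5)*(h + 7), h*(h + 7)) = h + 7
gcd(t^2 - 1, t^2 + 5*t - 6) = t - 1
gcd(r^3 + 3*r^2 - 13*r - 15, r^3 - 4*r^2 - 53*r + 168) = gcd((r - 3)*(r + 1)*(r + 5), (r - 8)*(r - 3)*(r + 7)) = r - 3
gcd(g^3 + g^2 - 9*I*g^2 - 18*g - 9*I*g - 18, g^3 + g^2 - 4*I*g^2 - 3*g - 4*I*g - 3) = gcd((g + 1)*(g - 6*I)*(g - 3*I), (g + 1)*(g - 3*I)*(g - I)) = g^2 + g*(1 - 3*I) - 3*I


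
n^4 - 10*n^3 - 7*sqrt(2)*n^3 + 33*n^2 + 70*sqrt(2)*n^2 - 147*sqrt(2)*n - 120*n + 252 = (n - 7)*(n - 3)*(n - 6*sqrt(2))*(n - sqrt(2))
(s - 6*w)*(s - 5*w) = s^2 - 11*s*w + 30*w^2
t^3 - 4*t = t*(t - 2)*(t + 2)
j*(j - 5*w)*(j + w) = j^3 - 4*j^2*w - 5*j*w^2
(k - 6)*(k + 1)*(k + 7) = k^3 + 2*k^2 - 41*k - 42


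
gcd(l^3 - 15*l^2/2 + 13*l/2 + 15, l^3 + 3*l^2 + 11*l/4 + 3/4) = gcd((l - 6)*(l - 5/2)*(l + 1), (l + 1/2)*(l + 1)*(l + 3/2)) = l + 1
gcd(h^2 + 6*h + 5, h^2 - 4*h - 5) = h + 1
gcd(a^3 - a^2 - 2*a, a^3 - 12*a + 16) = a - 2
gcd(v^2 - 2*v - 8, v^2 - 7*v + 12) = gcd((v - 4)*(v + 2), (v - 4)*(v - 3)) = v - 4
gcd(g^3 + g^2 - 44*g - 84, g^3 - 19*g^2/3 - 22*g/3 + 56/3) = g^2 - 5*g - 14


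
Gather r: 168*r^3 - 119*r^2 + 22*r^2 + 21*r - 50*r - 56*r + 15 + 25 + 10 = 168*r^3 - 97*r^2 - 85*r + 50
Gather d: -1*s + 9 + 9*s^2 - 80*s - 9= 9*s^2 - 81*s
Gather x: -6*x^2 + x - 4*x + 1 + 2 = -6*x^2 - 3*x + 3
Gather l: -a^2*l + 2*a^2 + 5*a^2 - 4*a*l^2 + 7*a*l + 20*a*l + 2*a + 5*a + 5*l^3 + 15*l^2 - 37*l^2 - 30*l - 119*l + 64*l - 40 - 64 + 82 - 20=7*a^2 + 7*a + 5*l^3 + l^2*(-4*a - 22) + l*(-a^2 + 27*a - 85) - 42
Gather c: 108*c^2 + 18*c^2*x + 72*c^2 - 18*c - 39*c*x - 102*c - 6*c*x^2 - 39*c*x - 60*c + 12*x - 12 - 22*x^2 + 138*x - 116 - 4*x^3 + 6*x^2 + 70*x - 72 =c^2*(18*x + 180) + c*(-6*x^2 - 78*x - 180) - 4*x^3 - 16*x^2 + 220*x - 200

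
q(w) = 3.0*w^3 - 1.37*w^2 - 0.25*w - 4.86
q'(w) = 9.0*w^2 - 2.74*w - 0.25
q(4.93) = 320.08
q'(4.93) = 204.99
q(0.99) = -3.54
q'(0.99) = 5.86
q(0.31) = -4.98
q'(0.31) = -0.23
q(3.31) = 88.10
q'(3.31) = 89.29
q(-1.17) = -11.25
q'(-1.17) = 15.28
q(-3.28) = -124.64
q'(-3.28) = 105.56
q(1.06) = -3.09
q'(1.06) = 6.96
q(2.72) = 44.70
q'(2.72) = 58.88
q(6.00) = 592.32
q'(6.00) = 307.31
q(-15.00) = -10434.36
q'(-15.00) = 2065.85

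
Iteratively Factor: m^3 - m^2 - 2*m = (m)*(m^2 - m - 2) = m*(m - 2)*(m + 1)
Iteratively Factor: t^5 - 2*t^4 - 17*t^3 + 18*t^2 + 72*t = (t + 2)*(t^4 - 4*t^3 - 9*t^2 + 36*t) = t*(t + 2)*(t^3 - 4*t^2 - 9*t + 36) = t*(t + 2)*(t + 3)*(t^2 - 7*t + 12) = t*(t - 4)*(t + 2)*(t + 3)*(t - 3)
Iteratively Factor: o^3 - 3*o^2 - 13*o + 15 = (o - 1)*(o^2 - 2*o - 15) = (o - 1)*(o + 3)*(o - 5)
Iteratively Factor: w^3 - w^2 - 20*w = (w - 5)*(w^2 + 4*w) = (w - 5)*(w + 4)*(w)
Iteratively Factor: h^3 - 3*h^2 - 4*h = (h + 1)*(h^2 - 4*h) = h*(h + 1)*(h - 4)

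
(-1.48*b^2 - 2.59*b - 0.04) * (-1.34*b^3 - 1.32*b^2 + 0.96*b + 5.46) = 1.9832*b^5 + 5.4242*b^4 + 2.0516*b^3 - 10.5144*b^2 - 14.1798*b - 0.2184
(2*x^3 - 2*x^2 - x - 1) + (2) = 2*x^3 - 2*x^2 - x + 1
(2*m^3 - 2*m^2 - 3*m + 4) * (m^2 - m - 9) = 2*m^5 - 4*m^4 - 19*m^3 + 25*m^2 + 23*m - 36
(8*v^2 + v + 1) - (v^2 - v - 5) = 7*v^2 + 2*v + 6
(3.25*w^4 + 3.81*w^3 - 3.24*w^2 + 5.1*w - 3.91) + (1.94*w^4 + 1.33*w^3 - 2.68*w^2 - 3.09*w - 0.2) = 5.19*w^4 + 5.14*w^3 - 5.92*w^2 + 2.01*w - 4.11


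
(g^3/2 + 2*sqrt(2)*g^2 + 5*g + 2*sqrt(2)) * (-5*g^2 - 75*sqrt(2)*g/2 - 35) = -5*g^5/2 - 115*sqrt(2)*g^4/4 - 385*g^3/2 - 535*sqrt(2)*g^2/2 - 325*g - 70*sqrt(2)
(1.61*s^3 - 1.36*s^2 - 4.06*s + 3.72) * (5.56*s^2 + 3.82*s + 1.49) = 8.9516*s^5 - 1.4114*s^4 - 25.3699*s^3 + 3.1476*s^2 + 8.161*s + 5.5428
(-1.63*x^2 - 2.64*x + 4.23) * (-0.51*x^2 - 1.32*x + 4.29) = 0.8313*x^4 + 3.498*x^3 - 5.6652*x^2 - 16.9092*x + 18.1467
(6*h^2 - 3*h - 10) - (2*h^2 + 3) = 4*h^2 - 3*h - 13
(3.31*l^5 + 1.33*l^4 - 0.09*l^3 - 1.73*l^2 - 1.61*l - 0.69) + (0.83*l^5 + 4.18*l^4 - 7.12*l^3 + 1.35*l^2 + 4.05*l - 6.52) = 4.14*l^5 + 5.51*l^4 - 7.21*l^3 - 0.38*l^2 + 2.44*l - 7.21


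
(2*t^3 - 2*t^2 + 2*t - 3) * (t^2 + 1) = 2*t^5 - 2*t^4 + 4*t^3 - 5*t^2 + 2*t - 3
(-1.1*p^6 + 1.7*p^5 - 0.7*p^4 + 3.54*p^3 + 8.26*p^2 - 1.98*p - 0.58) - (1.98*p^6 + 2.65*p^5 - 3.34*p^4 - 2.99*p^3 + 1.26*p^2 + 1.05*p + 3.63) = -3.08*p^6 - 0.95*p^5 + 2.64*p^4 + 6.53*p^3 + 7.0*p^2 - 3.03*p - 4.21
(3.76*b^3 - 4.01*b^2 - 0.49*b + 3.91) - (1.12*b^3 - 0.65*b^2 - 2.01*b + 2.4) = 2.64*b^3 - 3.36*b^2 + 1.52*b + 1.51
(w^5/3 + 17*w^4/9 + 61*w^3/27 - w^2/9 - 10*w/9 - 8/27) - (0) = w^5/3 + 17*w^4/9 + 61*w^3/27 - w^2/9 - 10*w/9 - 8/27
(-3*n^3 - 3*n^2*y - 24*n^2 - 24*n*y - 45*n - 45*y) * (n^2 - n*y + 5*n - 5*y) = -3*n^5 - 39*n^4 + 3*n^3*y^2 - 165*n^3 + 39*n^2*y^2 - 225*n^2 + 165*n*y^2 + 225*y^2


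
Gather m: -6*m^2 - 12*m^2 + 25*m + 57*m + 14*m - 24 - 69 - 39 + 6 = -18*m^2 + 96*m - 126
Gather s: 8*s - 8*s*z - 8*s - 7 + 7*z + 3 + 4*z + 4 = -8*s*z + 11*z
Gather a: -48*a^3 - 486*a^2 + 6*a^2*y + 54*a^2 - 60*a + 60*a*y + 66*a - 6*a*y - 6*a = -48*a^3 + a^2*(6*y - 432) + 54*a*y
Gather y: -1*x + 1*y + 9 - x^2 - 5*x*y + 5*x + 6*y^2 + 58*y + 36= -x^2 + 4*x + 6*y^2 + y*(59 - 5*x) + 45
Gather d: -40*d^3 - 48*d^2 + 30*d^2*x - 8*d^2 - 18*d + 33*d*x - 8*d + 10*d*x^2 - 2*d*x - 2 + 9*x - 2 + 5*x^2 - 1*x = -40*d^3 + d^2*(30*x - 56) + d*(10*x^2 + 31*x - 26) + 5*x^2 + 8*x - 4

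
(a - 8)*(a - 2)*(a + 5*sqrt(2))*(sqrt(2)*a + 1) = sqrt(2)*a^4 - 10*sqrt(2)*a^3 + 11*a^3 - 110*a^2 + 21*sqrt(2)*a^2 - 50*sqrt(2)*a + 176*a + 80*sqrt(2)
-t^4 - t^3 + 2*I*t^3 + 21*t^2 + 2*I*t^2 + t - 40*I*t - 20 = (t - 4)*(t + 5)*(I*t + 1)^2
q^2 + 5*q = q*(q + 5)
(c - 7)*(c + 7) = c^2 - 49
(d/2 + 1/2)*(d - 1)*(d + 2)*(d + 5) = d^4/2 + 7*d^3/2 + 9*d^2/2 - 7*d/2 - 5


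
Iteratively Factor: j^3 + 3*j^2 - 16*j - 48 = (j - 4)*(j^2 + 7*j + 12) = (j - 4)*(j + 3)*(j + 4)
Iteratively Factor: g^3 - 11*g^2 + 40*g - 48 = (g - 4)*(g^2 - 7*g + 12) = (g - 4)^2*(g - 3)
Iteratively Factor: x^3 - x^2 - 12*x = (x)*(x^2 - x - 12) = x*(x + 3)*(x - 4)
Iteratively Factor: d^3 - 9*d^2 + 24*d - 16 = (d - 1)*(d^2 - 8*d + 16) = (d - 4)*(d - 1)*(d - 4)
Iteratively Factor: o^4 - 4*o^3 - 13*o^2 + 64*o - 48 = (o - 1)*(o^3 - 3*o^2 - 16*o + 48) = (o - 3)*(o - 1)*(o^2 - 16) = (o - 4)*(o - 3)*(o - 1)*(o + 4)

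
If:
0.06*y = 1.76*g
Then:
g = 0.0340909090909091*y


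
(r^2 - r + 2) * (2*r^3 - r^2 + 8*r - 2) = 2*r^5 - 3*r^4 + 13*r^3 - 12*r^2 + 18*r - 4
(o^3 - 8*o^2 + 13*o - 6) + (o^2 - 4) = o^3 - 7*o^2 + 13*o - 10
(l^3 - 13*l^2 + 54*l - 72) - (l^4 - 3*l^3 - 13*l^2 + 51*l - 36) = -l^4 + 4*l^3 + 3*l - 36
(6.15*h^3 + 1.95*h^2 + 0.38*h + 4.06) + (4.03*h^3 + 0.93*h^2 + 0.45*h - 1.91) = 10.18*h^3 + 2.88*h^2 + 0.83*h + 2.15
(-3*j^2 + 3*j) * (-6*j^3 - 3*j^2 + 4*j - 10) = 18*j^5 - 9*j^4 - 21*j^3 + 42*j^2 - 30*j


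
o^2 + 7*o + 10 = (o + 2)*(o + 5)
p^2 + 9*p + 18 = (p + 3)*(p + 6)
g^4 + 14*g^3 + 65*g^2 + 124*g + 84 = (g + 2)^2*(g + 3)*(g + 7)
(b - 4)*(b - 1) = b^2 - 5*b + 4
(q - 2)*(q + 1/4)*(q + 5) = q^3 + 13*q^2/4 - 37*q/4 - 5/2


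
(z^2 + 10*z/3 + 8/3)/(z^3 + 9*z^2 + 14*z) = (z + 4/3)/(z*(z + 7))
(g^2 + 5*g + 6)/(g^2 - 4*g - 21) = (g + 2)/(g - 7)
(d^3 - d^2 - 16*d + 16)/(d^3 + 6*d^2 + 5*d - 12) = (d - 4)/(d + 3)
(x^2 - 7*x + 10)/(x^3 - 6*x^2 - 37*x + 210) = (x - 2)/(x^2 - x - 42)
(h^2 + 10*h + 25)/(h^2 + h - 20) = (h + 5)/(h - 4)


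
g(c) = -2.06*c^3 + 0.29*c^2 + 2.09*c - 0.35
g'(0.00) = 2.09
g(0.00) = -0.35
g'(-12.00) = -894.79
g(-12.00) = 3576.01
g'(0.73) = -0.78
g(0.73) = 0.53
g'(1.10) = -4.75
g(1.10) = -0.44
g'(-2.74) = -45.90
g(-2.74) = 38.48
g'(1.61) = -13.00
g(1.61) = -4.83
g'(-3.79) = -88.88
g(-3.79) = 108.04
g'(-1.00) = -4.67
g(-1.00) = -0.09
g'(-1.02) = -4.93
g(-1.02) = 0.01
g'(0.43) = 1.20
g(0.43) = 0.44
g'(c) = -6.18*c^2 + 0.58*c + 2.09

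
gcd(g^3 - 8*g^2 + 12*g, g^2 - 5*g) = g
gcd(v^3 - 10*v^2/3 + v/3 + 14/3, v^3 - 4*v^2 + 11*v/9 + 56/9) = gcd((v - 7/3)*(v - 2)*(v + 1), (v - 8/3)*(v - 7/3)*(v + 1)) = v^2 - 4*v/3 - 7/3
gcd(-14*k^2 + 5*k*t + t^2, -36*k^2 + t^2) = 1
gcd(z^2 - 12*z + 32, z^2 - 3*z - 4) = z - 4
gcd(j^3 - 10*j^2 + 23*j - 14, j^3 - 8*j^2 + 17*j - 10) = j^2 - 3*j + 2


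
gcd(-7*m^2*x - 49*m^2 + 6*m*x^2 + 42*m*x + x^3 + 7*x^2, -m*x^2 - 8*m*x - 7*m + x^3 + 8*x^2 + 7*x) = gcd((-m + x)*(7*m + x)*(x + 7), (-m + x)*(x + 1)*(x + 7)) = -m*x - 7*m + x^2 + 7*x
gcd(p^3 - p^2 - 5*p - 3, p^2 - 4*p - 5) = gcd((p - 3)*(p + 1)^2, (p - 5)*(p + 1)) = p + 1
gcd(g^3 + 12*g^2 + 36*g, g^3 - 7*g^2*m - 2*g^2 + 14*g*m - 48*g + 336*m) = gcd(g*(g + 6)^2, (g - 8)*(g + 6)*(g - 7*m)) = g + 6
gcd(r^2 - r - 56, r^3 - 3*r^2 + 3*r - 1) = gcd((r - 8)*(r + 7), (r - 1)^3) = 1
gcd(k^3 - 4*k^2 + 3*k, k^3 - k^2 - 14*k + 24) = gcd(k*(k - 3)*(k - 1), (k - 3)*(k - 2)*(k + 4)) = k - 3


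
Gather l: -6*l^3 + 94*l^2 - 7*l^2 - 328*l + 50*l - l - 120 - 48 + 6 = -6*l^3 + 87*l^2 - 279*l - 162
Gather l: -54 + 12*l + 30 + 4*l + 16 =16*l - 8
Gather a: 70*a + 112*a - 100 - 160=182*a - 260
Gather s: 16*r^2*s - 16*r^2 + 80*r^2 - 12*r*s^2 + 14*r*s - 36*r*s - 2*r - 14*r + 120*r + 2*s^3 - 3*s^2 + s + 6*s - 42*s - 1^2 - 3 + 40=64*r^2 + 104*r + 2*s^3 + s^2*(-12*r - 3) + s*(16*r^2 - 22*r - 35) + 36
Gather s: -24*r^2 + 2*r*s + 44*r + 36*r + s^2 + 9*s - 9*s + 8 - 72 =-24*r^2 + 2*r*s + 80*r + s^2 - 64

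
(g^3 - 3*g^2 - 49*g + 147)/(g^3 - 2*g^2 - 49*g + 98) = (g - 3)/(g - 2)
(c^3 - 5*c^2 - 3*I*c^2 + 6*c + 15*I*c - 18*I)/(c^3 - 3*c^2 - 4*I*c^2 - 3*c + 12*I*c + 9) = (c - 2)/(c - I)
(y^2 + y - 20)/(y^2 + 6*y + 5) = (y - 4)/(y + 1)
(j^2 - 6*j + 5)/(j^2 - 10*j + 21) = (j^2 - 6*j + 5)/(j^2 - 10*j + 21)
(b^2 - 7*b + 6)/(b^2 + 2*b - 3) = (b - 6)/(b + 3)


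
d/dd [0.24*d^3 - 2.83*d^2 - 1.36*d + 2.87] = 0.72*d^2 - 5.66*d - 1.36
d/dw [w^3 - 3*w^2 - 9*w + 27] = 3*w^2 - 6*w - 9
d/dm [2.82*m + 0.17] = 2.82000000000000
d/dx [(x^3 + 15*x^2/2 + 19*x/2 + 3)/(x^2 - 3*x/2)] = (4*x^4 - 12*x^3 - 83*x^2 - 24*x + 18)/(x^2*(4*x^2 - 12*x + 9))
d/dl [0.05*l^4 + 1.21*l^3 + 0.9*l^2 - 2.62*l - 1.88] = 0.2*l^3 + 3.63*l^2 + 1.8*l - 2.62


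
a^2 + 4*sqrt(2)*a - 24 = (a - 2*sqrt(2))*(a + 6*sqrt(2))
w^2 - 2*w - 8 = (w - 4)*(w + 2)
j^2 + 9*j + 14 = (j + 2)*(j + 7)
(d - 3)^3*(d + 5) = d^4 - 4*d^3 - 18*d^2 + 108*d - 135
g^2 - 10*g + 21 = (g - 7)*(g - 3)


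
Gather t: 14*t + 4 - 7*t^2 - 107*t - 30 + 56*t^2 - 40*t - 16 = 49*t^2 - 133*t - 42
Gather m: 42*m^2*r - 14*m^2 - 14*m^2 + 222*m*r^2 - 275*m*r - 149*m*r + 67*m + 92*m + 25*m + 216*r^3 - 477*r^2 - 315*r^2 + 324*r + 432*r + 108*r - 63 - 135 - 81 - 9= m^2*(42*r - 28) + m*(222*r^2 - 424*r + 184) + 216*r^3 - 792*r^2 + 864*r - 288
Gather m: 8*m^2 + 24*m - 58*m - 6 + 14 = 8*m^2 - 34*m + 8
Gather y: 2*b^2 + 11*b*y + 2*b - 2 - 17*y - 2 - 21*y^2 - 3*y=2*b^2 + 2*b - 21*y^2 + y*(11*b - 20) - 4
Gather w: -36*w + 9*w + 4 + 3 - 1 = 6 - 27*w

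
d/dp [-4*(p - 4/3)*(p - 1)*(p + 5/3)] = -12*p^2 + 16*p/3 + 92/9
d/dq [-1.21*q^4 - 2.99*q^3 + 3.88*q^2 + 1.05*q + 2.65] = -4.84*q^3 - 8.97*q^2 + 7.76*q + 1.05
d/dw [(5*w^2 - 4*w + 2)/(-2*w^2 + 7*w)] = (27*w^2 + 8*w - 14)/(w^2*(4*w^2 - 28*w + 49))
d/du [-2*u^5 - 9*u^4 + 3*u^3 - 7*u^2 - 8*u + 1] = -10*u^4 - 36*u^3 + 9*u^2 - 14*u - 8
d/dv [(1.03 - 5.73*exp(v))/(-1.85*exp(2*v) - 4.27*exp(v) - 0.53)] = (-10.6005*exp(2*v) + 3.811*exp(v) + 7.435)*exp(v)/(3.4225*exp(4*v) + 15.799*exp(3*v) + 20.1939*exp(2*v) + 4.5262*exp(v) + 0.2809)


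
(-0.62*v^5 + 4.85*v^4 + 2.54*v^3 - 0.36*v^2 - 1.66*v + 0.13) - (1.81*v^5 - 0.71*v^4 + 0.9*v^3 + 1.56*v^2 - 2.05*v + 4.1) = -2.43*v^5 + 5.56*v^4 + 1.64*v^3 - 1.92*v^2 + 0.39*v - 3.97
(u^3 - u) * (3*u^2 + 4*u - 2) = 3*u^5 + 4*u^4 - 5*u^3 - 4*u^2 + 2*u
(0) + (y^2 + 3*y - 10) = y^2 + 3*y - 10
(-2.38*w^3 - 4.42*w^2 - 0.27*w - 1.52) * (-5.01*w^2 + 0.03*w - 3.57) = 11.9238*w^5 + 22.0728*w^4 + 9.7167*w^3 + 23.3865*w^2 + 0.9183*w + 5.4264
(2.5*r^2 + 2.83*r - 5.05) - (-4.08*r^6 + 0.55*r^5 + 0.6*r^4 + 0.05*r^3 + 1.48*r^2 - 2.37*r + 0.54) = 4.08*r^6 - 0.55*r^5 - 0.6*r^4 - 0.05*r^3 + 1.02*r^2 + 5.2*r - 5.59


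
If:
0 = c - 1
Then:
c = 1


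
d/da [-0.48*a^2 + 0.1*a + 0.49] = 0.1 - 0.96*a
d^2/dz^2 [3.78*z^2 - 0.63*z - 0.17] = 7.56000000000000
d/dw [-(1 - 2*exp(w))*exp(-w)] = exp(-w)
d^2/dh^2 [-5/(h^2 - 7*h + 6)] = 10*(h^2 - 7*h - (2*h - 7)^2 + 6)/(h^2 - 7*h + 6)^3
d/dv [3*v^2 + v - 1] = 6*v + 1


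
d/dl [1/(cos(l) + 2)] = sin(l)/(cos(l) + 2)^2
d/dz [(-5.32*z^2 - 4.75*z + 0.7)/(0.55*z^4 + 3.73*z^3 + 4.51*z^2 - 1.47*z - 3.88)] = (5.852*z^5 + 27.6811*z^4 + 33.895*z^3 + 21.4099*z^2 + 34.9692*z + 19.459)/(0.3025*z^8 + 4.103*z^7 + 18.8739*z^6 + 32.0276*z^5 + 5.1059*z^4 - 42.2042*z^3 - 32.8367*z^2 + 11.4072*z + 15.0544)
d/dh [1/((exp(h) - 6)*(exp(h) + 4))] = 2*(1 - exp(h))*exp(h)/(exp(4*h) - 4*exp(3*h) - 44*exp(2*h) + 96*exp(h) + 576)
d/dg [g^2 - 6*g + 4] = 2*g - 6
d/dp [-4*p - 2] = -4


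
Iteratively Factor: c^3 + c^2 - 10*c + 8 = (c + 4)*(c^2 - 3*c + 2) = (c - 2)*(c + 4)*(c - 1)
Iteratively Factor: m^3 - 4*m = (m + 2)*(m^2 - 2*m) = (m - 2)*(m + 2)*(m)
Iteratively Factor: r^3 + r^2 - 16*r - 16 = (r + 1)*(r^2 - 16) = (r - 4)*(r + 1)*(r + 4)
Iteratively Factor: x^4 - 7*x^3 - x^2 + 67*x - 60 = (x - 5)*(x^3 - 2*x^2 - 11*x + 12) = (x - 5)*(x + 3)*(x^2 - 5*x + 4) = (x - 5)*(x - 4)*(x + 3)*(x - 1)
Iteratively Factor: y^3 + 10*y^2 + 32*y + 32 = (y + 4)*(y^2 + 6*y + 8) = (y + 2)*(y + 4)*(y + 4)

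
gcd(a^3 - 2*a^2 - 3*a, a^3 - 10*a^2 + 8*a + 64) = 1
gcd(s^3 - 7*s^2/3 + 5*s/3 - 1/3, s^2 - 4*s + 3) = s - 1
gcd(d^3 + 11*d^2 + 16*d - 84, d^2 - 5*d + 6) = d - 2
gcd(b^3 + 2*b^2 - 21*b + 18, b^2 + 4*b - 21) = b - 3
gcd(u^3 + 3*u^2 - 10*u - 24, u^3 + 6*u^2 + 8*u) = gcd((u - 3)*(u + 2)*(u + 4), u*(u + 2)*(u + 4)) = u^2 + 6*u + 8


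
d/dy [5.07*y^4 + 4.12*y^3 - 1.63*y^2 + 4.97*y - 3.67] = 20.28*y^3 + 12.36*y^2 - 3.26*y + 4.97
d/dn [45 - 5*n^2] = -10*n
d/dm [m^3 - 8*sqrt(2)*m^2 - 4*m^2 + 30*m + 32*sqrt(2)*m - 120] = 3*m^2 - 16*sqrt(2)*m - 8*m + 30 + 32*sqrt(2)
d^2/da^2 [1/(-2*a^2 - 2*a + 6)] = (a^2 + a - (2*a + 1)^2 - 3)/(a^2 + a - 3)^3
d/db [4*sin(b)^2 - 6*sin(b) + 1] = 2*(4*sin(b) - 3)*cos(b)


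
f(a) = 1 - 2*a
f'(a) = -2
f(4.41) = -7.82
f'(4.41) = -2.00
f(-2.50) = 6.00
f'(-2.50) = -2.00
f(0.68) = -0.36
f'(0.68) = -2.00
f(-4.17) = 9.34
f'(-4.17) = -2.00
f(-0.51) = 2.02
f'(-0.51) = -2.00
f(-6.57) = 14.14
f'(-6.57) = -2.00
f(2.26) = -3.52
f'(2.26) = -2.00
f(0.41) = 0.18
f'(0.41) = -2.00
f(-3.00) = 7.00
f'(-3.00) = -2.00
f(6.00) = -11.00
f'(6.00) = -2.00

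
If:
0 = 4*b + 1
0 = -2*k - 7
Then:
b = -1/4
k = -7/2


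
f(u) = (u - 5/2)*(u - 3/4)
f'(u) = 2*u - 13/4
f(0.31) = 0.96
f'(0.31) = -2.63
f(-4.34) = 34.82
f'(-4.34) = -11.93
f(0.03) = 1.78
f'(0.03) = -3.19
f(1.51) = -0.75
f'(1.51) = -0.23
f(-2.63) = 17.34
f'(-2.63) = -8.51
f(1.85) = -0.72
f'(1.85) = 0.45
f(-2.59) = 17.00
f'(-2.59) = -8.43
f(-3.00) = 20.62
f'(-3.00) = -9.25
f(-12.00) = 184.88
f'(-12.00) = -27.25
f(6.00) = 18.38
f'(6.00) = 8.75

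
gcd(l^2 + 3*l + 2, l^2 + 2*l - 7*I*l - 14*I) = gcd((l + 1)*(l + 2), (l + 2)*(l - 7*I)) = l + 2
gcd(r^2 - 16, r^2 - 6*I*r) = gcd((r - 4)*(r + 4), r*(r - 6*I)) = 1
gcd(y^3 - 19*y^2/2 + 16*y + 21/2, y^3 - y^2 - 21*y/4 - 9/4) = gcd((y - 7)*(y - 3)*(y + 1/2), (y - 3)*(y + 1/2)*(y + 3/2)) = y^2 - 5*y/2 - 3/2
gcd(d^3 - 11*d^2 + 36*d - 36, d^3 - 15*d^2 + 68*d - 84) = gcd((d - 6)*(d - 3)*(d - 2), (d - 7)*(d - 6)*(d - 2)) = d^2 - 8*d + 12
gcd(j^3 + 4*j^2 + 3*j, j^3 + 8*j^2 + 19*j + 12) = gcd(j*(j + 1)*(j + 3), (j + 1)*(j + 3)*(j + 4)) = j^2 + 4*j + 3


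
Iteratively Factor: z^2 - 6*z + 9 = (z - 3)*(z - 3)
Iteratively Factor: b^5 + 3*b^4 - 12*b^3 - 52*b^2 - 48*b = (b + 2)*(b^4 + b^3 - 14*b^2 - 24*b) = (b + 2)^2*(b^3 - b^2 - 12*b) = b*(b + 2)^2*(b^2 - b - 12) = b*(b + 2)^2*(b + 3)*(b - 4)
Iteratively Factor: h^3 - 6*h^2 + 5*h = (h - 1)*(h^2 - 5*h) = (h - 5)*(h - 1)*(h)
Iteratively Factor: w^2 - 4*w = (w - 4)*(w)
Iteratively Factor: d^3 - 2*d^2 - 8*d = (d - 4)*(d^2 + 2*d) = (d - 4)*(d + 2)*(d)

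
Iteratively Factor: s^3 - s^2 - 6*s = (s + 2)*(s^2 - 3*s) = (s - 3)*(s + 2)*(s)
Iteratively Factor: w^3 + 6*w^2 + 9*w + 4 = (w + 1)*(w^2 + 5*w + 4) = (w + 1)*(w + 4)*(w + 1)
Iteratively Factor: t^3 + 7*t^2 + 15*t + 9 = (t + 3)*(t^2 + 4*t + 3) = (t + 3)^2*(t + 1)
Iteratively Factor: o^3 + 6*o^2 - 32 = (o + 4)*(o^2 + 2*o - 8) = (o + 4)^2*(o - 2)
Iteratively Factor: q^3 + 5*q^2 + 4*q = (q + 1)*(q^2 + 4*q) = (q + 1)*(q + 4)*(q)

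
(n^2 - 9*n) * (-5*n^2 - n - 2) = -5*n^4 + 44*n^3 + 7*n^2 + 18*n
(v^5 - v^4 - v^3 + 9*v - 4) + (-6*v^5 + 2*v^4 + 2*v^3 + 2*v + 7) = -5*v^5 + v^4 + v^3 + 11*v + 3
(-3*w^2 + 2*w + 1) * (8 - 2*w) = 6*w^3 - 28*w^2 + 14*w + 8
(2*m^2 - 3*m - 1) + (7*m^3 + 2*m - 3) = 7*m^3 + 2*m^2 - m - 4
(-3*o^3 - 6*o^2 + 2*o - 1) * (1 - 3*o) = 9*o^4 + 15*o^3 - 12*o^2 + 5*o - 1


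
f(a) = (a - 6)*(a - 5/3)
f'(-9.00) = -25.67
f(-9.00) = 160.00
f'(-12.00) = -31.67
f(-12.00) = 246.00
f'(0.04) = -7.59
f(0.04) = 9.69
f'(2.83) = -2.01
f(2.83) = -3.69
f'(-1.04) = -9.75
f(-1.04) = 19.05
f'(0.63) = -6.41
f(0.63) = 5.57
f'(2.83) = -2.01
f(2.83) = -3.69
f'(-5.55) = -18.77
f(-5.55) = 83.35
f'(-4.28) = -16.23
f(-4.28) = 61.13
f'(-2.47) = -12.61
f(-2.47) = 35.04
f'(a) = 2*a - 23/3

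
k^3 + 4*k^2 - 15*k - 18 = (k - 3)*(k + 1)*(k + 6)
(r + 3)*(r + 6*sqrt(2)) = r^2 + 3*r + 6*sqrt(2)*r + 18*sqrt(2)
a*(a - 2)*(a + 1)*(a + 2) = a^4 + a^3 - 4*a^2 - 4*a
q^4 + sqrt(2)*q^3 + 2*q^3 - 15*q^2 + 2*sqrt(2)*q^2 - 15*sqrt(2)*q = q*(q - 3)*(q + 5)*(q + sqrt(2))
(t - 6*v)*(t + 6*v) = t^2 - 36*v^2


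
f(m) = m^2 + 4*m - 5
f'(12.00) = 28.00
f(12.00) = 187.00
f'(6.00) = 16.00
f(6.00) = 55.00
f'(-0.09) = 3.82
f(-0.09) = -5.35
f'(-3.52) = -3.04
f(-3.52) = -6.69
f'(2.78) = 9.56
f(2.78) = 13.85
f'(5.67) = 15.34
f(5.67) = 49.83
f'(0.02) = 4.04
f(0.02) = -4.92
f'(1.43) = 6.86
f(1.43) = 2.76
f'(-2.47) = -0.94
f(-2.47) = -8.78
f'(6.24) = 16.48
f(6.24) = 58.90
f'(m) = 2*m + 4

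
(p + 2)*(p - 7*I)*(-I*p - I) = -I*p^3 - 7*p^2 - 3*I*p^2 - 21*p - 2*I*p - 14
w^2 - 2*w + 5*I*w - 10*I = (w - 2)*(w + 5*I)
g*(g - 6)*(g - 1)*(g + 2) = g^4 - 5*g^3 - 8*g^2 + 12*g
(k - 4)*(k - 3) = k^2 - 7*k + 12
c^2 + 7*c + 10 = (c + 2)*(c + 5)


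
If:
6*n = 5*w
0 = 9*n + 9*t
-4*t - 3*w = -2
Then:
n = -5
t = 5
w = -6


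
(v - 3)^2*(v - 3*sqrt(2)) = v^3 - 6*v^2 - 3*sqrt(2)*v^2 + 9*v + 18*sqrt(2)*v - 27*sqrt(2)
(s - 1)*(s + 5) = s^2 + 4*s - 5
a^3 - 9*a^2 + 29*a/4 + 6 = (a - 8)*(a - 3/2)*(a + 1/2)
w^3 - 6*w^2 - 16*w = w*(w - 8)*(w + 2)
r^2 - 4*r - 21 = (r - 7)*(r + 3)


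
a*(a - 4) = a^2 - 4*a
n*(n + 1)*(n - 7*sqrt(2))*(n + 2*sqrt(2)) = n^4 - 5*sqrt(2)*n^3 + n^3 - 28*n^2 - 5*sqrt(2)*n^2 - 28*n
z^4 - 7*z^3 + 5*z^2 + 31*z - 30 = (z - 5)*(z - 3)*(z - 1)*(z + 2)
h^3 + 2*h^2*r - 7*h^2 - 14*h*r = h*(h - 7)*(h + 2*r)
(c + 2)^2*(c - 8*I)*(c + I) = c^4 + 4*c^3 - 7*I*c^3 + 12*c^2 - 28*I*c^2 + 32*c - 28*I*c + 32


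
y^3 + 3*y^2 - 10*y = y*(y - 2)*(y + 5)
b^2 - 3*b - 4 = (b - 4)*(b + 1)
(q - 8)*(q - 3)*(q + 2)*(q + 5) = q^4 - 4*q^3 - 43*q^2 + 58*q + 240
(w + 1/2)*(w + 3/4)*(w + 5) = w^3 + 25*w^2/4 + 53*w/8 + 15/8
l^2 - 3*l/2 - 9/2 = (l - 3)*(l + 3/2)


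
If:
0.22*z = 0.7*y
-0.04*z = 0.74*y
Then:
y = 0.00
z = 0.00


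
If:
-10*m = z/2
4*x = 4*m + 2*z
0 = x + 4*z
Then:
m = 0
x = 0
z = 0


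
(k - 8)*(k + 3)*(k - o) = k^3 - k^2*o - 5*k^2 + 5*k*o - 24*k + 24*o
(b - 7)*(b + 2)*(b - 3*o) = b^3 - 3*b^2*o - 5*b^2 + 15*b*o - 14*b + 42*o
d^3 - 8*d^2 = d^2*(d - 8)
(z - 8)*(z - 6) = z^2 - 14*z + 48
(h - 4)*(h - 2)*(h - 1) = h^3 - 7*h^2 + 14*h - 8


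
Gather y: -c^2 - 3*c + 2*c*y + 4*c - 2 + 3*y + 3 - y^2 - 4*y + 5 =-c^2 + c - y^2 + y*(2*c - 1) + 6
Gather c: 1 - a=1 - a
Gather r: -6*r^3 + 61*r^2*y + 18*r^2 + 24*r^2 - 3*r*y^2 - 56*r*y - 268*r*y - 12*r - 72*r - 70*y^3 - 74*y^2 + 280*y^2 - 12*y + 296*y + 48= -6*r^3 + r^2*(61*y + 42) + r*(-3*y^2 - 324*y - 84) - 70*y^3 + 206*y^2 + 284*y + 48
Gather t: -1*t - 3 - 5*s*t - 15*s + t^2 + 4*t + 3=-15*s + t^2 + t*(3 - 5*s)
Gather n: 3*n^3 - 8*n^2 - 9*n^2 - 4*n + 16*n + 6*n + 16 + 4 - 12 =3*n^3 - 17*n^2 + 18*n + 8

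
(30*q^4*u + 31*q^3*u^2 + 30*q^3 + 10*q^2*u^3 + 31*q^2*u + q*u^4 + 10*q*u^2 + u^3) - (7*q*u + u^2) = 30*q^4*u + 31*q^3*u^2 + 30*q^3 + 10*q^2*u^3 + 31*q^2*u + q*u^4 + 10*q*u^2 - 7*q*u + u^3 - u^2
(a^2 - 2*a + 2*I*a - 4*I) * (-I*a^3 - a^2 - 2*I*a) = -I*a^5 + a^4 + 2*I*a^4 - 2*a^3 - 4*I*a^3 + 4*a^2 + 8*I*a^2 - 8*a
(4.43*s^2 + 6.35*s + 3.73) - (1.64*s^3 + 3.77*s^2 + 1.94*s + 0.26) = -1.64*s^3 + 0.66*s^2 + 4.41*s + 3.47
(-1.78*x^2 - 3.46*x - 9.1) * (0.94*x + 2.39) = -1.6732*x^3 - 7.5066*x^2 - 16.8234*x - 21.749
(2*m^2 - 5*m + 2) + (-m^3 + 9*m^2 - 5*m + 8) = -m^3 + 11*m^2 - 10*m + 10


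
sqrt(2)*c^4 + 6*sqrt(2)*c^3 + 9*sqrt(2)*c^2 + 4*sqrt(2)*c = c*(c + 1)*(c + 4)*(sqrt(2)*c + sqrt(2))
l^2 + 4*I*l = l*(l + 4*I)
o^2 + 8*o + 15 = (o + 3)*(o + 5)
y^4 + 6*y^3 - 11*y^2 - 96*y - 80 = (y - 4)*(y + 1)*(y + 4)*(y + 5)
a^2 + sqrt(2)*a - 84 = (a - 6*sqrt(2))*(a + 7*sqrt(2))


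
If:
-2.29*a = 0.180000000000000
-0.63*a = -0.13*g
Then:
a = -0.08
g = -0.38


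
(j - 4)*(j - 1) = j^2 - 5*j + 4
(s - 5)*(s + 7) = s^2 + 2*s - 35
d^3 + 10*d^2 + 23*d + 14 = (d + 1)*(d + 2)*(d + 7)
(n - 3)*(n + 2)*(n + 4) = n^3 + 3*n^2 - 10*n - 24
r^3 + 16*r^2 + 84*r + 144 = (r + 4)*(r + 6)^2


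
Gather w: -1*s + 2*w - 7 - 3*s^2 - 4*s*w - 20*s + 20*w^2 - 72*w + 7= -3*s^2 - 21*s + 20*w^2 + w*(-4*s - 70)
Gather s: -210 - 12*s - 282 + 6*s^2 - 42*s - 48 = 6*s^2 - 54*s - 540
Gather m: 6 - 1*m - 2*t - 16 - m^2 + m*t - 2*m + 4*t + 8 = -m^2 + m*(t - 3) + 2*t - 2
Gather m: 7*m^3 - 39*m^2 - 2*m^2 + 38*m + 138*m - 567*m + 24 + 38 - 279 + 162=7*m^3 - 41*m^2 - 391*m - 55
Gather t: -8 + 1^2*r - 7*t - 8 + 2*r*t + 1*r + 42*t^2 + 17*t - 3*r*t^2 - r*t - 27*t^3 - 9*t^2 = 2*r - 27*t^3 + t^2*(33 - 3*r) + t*(r + 10) - 16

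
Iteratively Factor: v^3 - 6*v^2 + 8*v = (v - 4)*(v^2 - 2*v) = (v - 4)*(v - 2)*(v)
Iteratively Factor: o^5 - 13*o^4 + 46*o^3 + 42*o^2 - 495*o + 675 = (o + 3)*(o^4 - 16*o^3 + 94*o^2 - 240*o + 225) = (o - 3)*(o + 3)*(o^3 - 13*o^2 + 55*o - 75) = (o - 5)*(o - 3)*(o + 3)*(o^2 - 8*o + 15) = (o - 5)*(o - 3)^2*(o + 3)*(o - 5)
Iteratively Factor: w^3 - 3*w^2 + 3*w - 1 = (w - 1)*(w^2 - 2*w + 1) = (w - 1)^2*(w - 1)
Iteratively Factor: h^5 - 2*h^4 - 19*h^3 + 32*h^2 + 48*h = (h - 4)*(h^4 + 2*h^3 - 11*h^2 - 12*h) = (h - 4)*(h + 4)*(h^3 - 2*h^2 - 3*h) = h*(h - 4)*(h + 4)*(h^2 - 2*h - 3) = h*(h - 4)*(h + 1)*(h + 4)*(h - 3)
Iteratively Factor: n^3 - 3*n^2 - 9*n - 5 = (n + 1)*(n^2 - 4*n - 5) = (n + 1)^2*(n - 5)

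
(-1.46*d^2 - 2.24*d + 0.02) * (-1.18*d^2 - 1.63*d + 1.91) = 1.7228*d^4 + 5.023*d^3 + 0.839*d^2 - 4.311*d + 0.0382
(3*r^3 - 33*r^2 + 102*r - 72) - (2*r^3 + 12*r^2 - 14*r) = r^3 - 45*r^2 + 116*r - 72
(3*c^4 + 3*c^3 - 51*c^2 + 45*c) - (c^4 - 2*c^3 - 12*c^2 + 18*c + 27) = 2*c^4 + 5*c^3 - 39*c^2 + 27*c - 27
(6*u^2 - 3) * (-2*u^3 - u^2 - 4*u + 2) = -12*u^5 - 6*u^4 - 18*u^3 + 15*u^2 + 12*u - 6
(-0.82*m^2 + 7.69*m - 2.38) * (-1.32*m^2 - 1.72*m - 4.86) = 1.0824*m^4 - 8.7404*m^3 - 6.1*m^2 - 33.2798*m + 11.5668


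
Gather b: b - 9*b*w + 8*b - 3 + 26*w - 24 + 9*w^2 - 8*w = b*(9 - 9*w) + 9*w^2 + 18*w - 27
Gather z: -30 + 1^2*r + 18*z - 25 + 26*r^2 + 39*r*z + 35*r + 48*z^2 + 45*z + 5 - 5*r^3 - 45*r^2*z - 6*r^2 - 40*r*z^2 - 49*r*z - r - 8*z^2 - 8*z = -5*r^3 + 20*r^2 + 35*r + z^2*(40 - 40*r) + z*(-45*r^2 - 10*r + 55) - 50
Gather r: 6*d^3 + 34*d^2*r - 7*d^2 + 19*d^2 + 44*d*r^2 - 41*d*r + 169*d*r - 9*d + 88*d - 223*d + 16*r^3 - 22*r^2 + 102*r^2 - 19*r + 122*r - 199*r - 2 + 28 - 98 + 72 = 6*d^3 + 12*d^2 - 144*d + 16*r^3 + r^2*(44*d + 80) + r*(34*d^2 + 128*d - 96)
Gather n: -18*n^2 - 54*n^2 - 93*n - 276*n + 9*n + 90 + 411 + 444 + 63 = -72*n^2 - 360*n + 1008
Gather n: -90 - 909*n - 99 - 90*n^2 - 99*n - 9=-90*n^2 - 1008*n - 198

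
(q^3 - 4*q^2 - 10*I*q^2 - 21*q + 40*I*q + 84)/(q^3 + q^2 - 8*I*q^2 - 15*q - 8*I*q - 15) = (q^2 - q*(4 + 7*I) + 28*I)/(q^2 + q*(1 - 5*I) - 5*I)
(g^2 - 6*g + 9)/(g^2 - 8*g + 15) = (g - 3)/(g - 5)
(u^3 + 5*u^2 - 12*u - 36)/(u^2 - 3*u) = u + 8 + 12/u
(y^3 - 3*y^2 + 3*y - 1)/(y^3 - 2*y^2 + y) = (y - 1)/y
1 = 1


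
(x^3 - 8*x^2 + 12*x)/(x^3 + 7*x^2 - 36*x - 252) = x*(x - 2)/(x^2 + 13*x + 42)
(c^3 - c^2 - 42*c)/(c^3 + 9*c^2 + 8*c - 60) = c*(c - 7)/(c^2 + 3*c - 10)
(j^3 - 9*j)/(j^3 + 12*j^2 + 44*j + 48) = j*(j^2 - 9)/(j^3 + 12*j^2 + 44*j + 48)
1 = 1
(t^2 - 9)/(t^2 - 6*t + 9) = (t + 3)/(t - 3)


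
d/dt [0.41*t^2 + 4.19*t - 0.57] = 0.82*t + 4.19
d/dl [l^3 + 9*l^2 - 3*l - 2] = 3*l^2 + 18*l - 3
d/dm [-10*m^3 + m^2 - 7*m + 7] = -30*m^2 + 2*m - 7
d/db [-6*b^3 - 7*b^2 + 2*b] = -18*b^2 - 14*b + 2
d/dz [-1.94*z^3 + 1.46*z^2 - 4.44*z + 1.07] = -5.82*z^2 + 2.92*z - 4.44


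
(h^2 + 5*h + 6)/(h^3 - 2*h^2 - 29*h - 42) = 1/(h - 7)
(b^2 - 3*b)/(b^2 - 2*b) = (b - 3)/(b - 2)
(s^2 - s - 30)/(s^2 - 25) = (s - 6)/(s - 5)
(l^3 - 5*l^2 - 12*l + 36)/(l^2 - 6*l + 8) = (l^2 - 3*l - 18)/(l - 4)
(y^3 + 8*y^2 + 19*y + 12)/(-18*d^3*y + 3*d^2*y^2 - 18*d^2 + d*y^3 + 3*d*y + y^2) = (y^3 + 8*y^2 + 19*y + 12)/(-18*d^3*y + 3*d^2*y^2 - 18*d^2 + d*y^3 + 3*d*y + y^2)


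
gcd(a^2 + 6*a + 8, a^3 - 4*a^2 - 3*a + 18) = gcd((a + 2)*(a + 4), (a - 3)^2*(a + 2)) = a + 2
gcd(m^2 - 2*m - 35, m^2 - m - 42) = m - 7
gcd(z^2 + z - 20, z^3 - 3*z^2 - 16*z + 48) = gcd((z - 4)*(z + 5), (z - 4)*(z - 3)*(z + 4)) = z - 4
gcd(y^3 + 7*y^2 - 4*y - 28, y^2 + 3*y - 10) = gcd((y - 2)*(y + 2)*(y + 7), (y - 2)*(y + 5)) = y - 2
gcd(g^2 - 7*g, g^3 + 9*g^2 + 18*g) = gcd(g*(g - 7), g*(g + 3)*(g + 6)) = g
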